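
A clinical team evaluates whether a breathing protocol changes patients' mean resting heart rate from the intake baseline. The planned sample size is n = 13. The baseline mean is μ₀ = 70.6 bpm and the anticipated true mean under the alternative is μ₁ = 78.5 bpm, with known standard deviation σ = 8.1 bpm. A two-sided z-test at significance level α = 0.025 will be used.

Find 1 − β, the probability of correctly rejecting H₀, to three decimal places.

Power ≈ 0.899

Standardized effect: d = |μ₁ − μ₀| / σ = |78.5 − 70.6| / 8.1 = 0.9753
Noncentrality parameter: δ = d·√n = 0.9753 × √13 = 3.5165
Two-sided α = 0.025 → critical value z_{0.0125} = 2.241.
Power = Φ(δ − 2.241) + Φ(−δ − 2.241) = Φ(1.275) + Φ(-5.758) = 0.8989 + 0.0000 = 0.8989.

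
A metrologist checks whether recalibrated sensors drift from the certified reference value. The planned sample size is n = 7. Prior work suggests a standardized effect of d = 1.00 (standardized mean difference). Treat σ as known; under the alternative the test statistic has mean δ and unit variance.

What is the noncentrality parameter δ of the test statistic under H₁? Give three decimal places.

δ = d·√n = 1.00 × √7 = 2.6458

δ ≈ 2.646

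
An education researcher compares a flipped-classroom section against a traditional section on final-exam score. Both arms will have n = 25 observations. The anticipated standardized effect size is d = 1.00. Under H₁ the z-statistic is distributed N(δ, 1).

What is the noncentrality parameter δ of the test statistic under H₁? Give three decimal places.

δ ≈ 3.536

δ = d·√(n/2) = 1.00 × √(25/2) = 3.5355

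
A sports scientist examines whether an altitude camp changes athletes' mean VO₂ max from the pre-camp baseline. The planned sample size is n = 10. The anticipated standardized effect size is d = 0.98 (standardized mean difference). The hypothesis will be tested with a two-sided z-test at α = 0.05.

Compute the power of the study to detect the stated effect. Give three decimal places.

Power ≈ 0.873

Noncentrality parameter: δ = d·√n = 0.98 × √10 = 3.0990
Two-sided α = 0.05 → critical value z_{0.025} = 1.960.
Power = Φ(δ − 1.960) + Φ(−δ − 1.960) = Φ(1.139) + Φ(-5.059) = 0.8727 + 0.0000 = 0.8727.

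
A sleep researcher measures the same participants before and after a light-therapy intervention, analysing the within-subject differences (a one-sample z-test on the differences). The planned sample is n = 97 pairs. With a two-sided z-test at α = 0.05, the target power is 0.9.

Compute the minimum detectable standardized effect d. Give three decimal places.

d ≈ 0.329

Required noncentrality: δ = z_{0.025} + z_{0.10} = 1.960 + 1.282 = 3.242.
(The second rejection-region term Φ(−δ − z_{α/2}) is negligible and dropped.)
δ = d·√n ⇒ d = δ/√n = 3.242/√97 = 0.3291.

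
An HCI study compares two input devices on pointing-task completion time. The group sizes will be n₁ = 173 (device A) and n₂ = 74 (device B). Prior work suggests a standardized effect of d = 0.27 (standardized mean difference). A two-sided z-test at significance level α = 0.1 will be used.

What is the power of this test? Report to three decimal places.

Noncentrality parameter: δ = d / √(1/n₁ + 1/n₂) = 0.27 / √(1/173 + 1/74) = 1.9438
Critical value for a two-sided test at α = 0.1: z_{α/2} = 1.645.
Power = Φ(δ − 1.645) + Φ(−δ − 1.645) = Φ(0.299) + Φ(-3.589) = 0.6175 + 0.0002 = 0.6177.

Power ≈ 0.618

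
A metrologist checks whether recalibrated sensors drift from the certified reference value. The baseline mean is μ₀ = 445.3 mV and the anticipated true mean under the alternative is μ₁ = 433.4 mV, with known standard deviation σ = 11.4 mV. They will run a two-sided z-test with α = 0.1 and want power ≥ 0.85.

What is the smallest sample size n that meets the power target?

Standardized effect: d = |μ₁ − μ₀| / σ = |433.4 − 445.3| / 11.4 = 1.0439
Set Φ(δ − 1.645) = 0.85; then δ − 1.645 = Φ⁻¹(0.85) = 1.036, giving δ = 2.681.
(Ignoring the negligible lower-tail rejection probability gives the usual closed-form inversion.)
δ = d·√n ⇒ n = (δ/d)² = (2.681 / 1.0439)² = 6.60.
Rounding up, n = 7.

n = 7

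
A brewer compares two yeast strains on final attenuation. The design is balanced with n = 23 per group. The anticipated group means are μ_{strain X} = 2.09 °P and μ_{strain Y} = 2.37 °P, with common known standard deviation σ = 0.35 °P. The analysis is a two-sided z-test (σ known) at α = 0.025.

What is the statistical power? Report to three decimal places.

Power ≈ 0.681

Standardized effect: d = |μ_{strain X} − μ_{strain Y}| / σ = |2.09 − 2.37| / 0.35 = 0.8000
Noncentrality parameter: λ = d·√(n/2) = 0.8000 × √(23/2) = 2.7129
Two-sided α = 0.025 → critical value z_{0.0125} = 2.241.
Power = Φ(λ − 2.241) + Φ(−λ − 2.241) = Φ(0.472) + Φ(-4.954) = 0.6814 + 0.0000 = 0.6814.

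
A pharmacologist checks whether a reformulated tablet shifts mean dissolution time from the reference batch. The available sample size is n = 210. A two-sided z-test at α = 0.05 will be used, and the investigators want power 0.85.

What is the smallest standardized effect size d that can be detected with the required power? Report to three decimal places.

Need Φ(δ − 1.960) = 0.85, so δ = 1.960 + 1.036 = 2.996.
(The second rejection-region term Φ(−δ − z_{α/2}) is negligible and dropped.)
δ = d·√n ⇒ d = δ/√n = 2.996/√210 = 0.2068.

d ≈ 0.207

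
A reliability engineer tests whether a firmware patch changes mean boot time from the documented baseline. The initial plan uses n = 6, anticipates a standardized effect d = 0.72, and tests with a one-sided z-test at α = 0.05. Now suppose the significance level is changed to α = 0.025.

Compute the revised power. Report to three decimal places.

δ = d·√n = 0.72 × √6 = 1.7636 (unchanged). New critical value: z_{0.025} = 1.960.
Revised power = P(Z > 1.960 − δ) = Φ(-0.196) = 0.4222.

Power ≈ 0.422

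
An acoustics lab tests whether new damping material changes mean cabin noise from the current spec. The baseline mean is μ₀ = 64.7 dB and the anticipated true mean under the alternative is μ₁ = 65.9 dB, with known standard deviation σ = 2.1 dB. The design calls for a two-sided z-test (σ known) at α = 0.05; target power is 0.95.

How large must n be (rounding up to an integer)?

n = 40

Standardized effect: d = |μ₁ − μ₀| / σ = |65.9 − 64.7| / 2.1 = 0.5714
For power 0.95 need Φ(δ − z_{0.025}) = 0.95, so δ = z_{0.025} + z_{0.05} = 1.960 + 1.645 = 3.605.
(The Φ(−δ − z_{α/2}) term is vanishingly small for δ > 0 and is dropped in the standard sample-size formula.)
δ = d·√n ⇒ n = (δ/d)² = (3.605 / 0.5714)² = 39.80.
Rounding up, n = 40.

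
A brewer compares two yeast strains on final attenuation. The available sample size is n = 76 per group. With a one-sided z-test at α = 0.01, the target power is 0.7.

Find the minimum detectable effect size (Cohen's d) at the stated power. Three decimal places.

d ≈ 0.462

Required noncentrality: δ = z_{0.01} + z_{0.30} = 2.326 + 0.524 = 2.851.
δ = d·√(n/2) ⇒ d = δ/√(n/2) = 2.851/√(76/2) = 0.4625.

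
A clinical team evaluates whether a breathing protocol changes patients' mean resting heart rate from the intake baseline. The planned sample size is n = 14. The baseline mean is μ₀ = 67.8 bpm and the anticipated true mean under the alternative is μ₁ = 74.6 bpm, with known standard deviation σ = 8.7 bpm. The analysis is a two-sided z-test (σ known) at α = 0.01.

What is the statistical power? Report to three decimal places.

Power ≈ 0.636

Standardized effect: d = |μ₁ − μ₀| / σ = |74.6 − 67.8| / 8.7 = 0.7816
Noncentrality parameter: δ = d·√n = 0.7816 × √14 = 2.9245
Critical value for a two-sided test at α = 0.01: z_{α/2} = 2.576.
Power = Φ(δ − 2.576) + Φ(−δ − 2.576) = Φ(0.349) + Φ(-5.500) = 0.6363 + 0.0000 = 0.6363.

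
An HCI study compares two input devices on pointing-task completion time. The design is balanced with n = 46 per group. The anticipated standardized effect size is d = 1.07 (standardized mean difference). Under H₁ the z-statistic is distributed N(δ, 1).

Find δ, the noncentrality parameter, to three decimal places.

The noncentrality parameter scales effect size by the design's sample-size factor: δ = d·√(n/2) = 1.07 × √(46/2) = 5.1315

δ ≈ 5.132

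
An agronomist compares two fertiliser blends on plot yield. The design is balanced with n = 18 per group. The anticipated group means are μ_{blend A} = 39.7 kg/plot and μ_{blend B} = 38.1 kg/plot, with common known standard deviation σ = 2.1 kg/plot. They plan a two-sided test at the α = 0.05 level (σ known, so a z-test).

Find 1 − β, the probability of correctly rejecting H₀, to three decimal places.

Power ≈ 0.628

Standardized effect: d = |μ_{blend A} − μ_{blend B}| / σ = |39.7 − 38.1| / 2.1 = 0.7619
Noncentrality parameter: δ = d·√(n/2) = 0.7619 × √(18/2) = 2.2857
Critical value for a two-sided test at α = 0.05: z_{α/2} = 1.960.
Power = Φ(δ − 1.960) + Φ(−δ − 1.960) = Φ(0.326) + Φ(-4.246) = 0.6277 + 0.0000 = 0.6277.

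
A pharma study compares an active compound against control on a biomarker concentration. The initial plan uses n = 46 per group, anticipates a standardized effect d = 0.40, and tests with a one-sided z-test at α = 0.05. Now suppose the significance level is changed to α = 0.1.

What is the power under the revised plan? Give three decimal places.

Power ≈ 0.738

δ = d·√(n/2) = 0.40 × √(46/2) = 1.9183 (unchanged). New critical value: z_{0.1} = 1.282.
Revised power = P(Z > 1.282 − δ) = Φ(0.637) = 0.7379.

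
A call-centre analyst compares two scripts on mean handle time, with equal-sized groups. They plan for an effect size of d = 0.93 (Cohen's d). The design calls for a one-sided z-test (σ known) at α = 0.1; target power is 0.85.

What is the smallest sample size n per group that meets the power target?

n = 13 per group

Set Φ(δ − 1.282) = 0.85; then δ − 1.282 = Φ⁻¹(0.85) = 1.036, giving δ = 2.318.
δ = d·√(n/2) ⇒ n = 2(δ/d)² = 2 × (2.318 / 0.93)² = 12.42.
Rounding up, n = 13 per group.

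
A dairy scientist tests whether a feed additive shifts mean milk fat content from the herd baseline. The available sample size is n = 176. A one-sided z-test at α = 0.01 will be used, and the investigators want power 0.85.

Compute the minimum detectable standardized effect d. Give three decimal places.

Need Φ(δ − 2.326) = 0.85, so δ = 2.326 + 1.036 = 3.363.
δ = d·√n ⇒ d = δ/√n = 3.363/√176 = 0.2535.

d ≈ 0.253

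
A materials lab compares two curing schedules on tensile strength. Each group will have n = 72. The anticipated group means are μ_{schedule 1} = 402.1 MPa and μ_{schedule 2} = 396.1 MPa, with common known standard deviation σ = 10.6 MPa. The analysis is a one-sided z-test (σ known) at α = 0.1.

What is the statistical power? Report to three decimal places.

Standardized effect: d = |μ_{schedule 1} − μ_{schedule 2}| / σ = |402.1 − 396.1| / 10.6 = 0.5660
Noncentrality parameter: δ = d·√(n/2) = 0.5660 × √(72/2) = 3.3962
Critical value for a one-sided test at α = 0.1: z_α = 1.282.
Power = Φ(δ − 1.282) = Φ(2.115) = 0.9828.

Power ≈ 0.983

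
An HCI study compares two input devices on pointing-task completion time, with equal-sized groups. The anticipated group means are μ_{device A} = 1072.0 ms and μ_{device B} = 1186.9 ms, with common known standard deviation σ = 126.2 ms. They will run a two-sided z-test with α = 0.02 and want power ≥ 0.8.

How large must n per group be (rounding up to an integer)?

Standardized effect: d = |μ_{device A} − μ_{device B}| / σ = |1072.0 − 1186.9| / 126.2 = 0.9105
Set Φ(δ − 2.326) = 0.8; then δ − 2.326 = Φ⁻¹(0.8) = 0.842, giving δ = 3.168.
(Ignoring the negligible lower-tail rejection probability gives the usual closed-form inversion.)
δ = d·√(n/2) ⇒ n = 2(δ/d)² = 2 × (3.168 / 0.9105)² = 24.21.
Rounding up, n = 25 per group.

n = 25 per group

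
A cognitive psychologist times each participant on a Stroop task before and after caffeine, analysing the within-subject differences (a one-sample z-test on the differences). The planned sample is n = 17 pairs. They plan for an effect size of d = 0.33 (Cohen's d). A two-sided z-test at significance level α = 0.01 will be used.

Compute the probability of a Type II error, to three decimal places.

β ≈ 0.888

Noncentrality parameter: δ = d·√n = 0.33 × √17 = 1.3606
Critical value for a two-sided test at α = 0.01: z_{α/2} = 2.576.
Power = Φ(δ − 2.576) + Φ(−δ − 2.576) = Φ(-1.215) + Φ(-3.936) = 0.1121 + 0.0000 = 0.1122.
Type II error: β = 1 − power = 1 − 0.1122 = 0.8878.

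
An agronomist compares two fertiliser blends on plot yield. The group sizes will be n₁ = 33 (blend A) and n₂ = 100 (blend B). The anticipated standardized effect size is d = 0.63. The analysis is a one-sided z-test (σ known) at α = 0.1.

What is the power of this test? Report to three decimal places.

Power ≈ 0.968

Noncentrality parameter: δ = d / √(1/n₁ + 1/n₂) = 0.63 / √(1/33 + 1/100) = 3.1381
One-sided α = 0.1 → critical value z_{0.1} = 1.282.
Power = P(Z > 1.282 − δ) = Φ(1.857) = 0.9683.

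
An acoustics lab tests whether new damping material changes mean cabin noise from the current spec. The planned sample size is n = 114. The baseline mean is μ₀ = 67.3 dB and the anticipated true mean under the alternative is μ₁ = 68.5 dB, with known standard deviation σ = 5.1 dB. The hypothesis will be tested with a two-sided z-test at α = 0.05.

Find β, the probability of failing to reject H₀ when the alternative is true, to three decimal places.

β ≈ 0.290

Standardized effect: d = |μ₁ − μ₀| / σ = |68.5 − 67.3| / 5.1 = 0.2353
Noncentrality parameter: δ = d·√n = 0.2353 × √114 = 2.5123
Two-sided α = 0.05 → critical value z_{0.025} = 1.960.
Power = Φ(δ − 1.960) + Φ(−δ − 1.960) = Φ(0.552) + Φ(-4.472) = 0.7096 + 0.0000 = 0.7096.
Type II error: β = 1 − power = 1 − 0.7096 = 0.2904.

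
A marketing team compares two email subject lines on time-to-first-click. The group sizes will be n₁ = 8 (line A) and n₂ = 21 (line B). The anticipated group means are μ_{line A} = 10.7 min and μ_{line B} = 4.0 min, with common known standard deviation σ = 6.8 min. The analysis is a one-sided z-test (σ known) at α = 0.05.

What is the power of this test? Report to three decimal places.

Standardized effect: d = |μ_{line A} − μ_{line B}| / σ = |10.7 − 4.0| / 6.8 = 0.9853
Noncentrality parameter: δ = d / √(1/n₁ + 1/n₂) = 0.9853 / √(1/8 + 1/21) = 2.3715
One-sided α = 0.05 → critical value z_{0.05} = 1.645.
Power = Φ(δ − 1.645) = Φ(0.727) = 0.7663.

Power ≈ 0.766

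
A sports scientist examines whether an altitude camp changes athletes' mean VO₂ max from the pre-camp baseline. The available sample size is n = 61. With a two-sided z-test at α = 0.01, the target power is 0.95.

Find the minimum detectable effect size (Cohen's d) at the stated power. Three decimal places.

Need Φ(δ − 2.576) = 0.95, so δ = 2.576 + 1.645 = 4.221.
(Lower-tail contribution to power is negligible for δ > 0.)
δ = d·√n ⇒ d = δ/√n = 4.221/√61 = 0.5404.

d ≈ 0.540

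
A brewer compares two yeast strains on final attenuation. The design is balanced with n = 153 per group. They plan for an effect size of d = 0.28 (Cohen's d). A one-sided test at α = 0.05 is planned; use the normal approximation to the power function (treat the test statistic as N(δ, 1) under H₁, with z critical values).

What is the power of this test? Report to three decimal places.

Power ≈ 0.789

Noncentrality parameter: δ = d·√(n/2) = 0.28 × √(153/2) = 2.4490
One-sided α = 0.05 → critical value z_{0.05} = 1.645.
Power = P(Z > 1.645 − δ) = Φ(0.804) = 0.7893.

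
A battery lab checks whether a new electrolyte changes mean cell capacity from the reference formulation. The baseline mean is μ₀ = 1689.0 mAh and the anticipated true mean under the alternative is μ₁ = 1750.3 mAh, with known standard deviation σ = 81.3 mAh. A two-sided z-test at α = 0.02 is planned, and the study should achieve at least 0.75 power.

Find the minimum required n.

n = 16

Standardized effect: d = |μ₁ − μ₀| / σ = |1750.3 − 1689.0| / 81.3 = 0.7540
For power 0.75 need Φ(δ − z_{0.01}) = 0.75, so δ = z_{0.01} + z_{0.25} = 2.326 + 0.674 = 3.001.
(The Φ(−δ − z_{α/2}) term is vanishingly small for δ > 0 and is dropped in the standard sample-size formula.)
δ = d·√n ⇒ n = (δ/d)² = (3.001 / 0.7540)² = 15.84.
Round up to the next whole unit.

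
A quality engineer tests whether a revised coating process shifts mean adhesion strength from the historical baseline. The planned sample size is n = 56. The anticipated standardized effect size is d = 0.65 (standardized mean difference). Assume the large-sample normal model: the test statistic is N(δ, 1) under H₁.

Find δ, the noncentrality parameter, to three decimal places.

δ ≈ 4.864

δ = d·√n = 0.65 × √56 = 4.8642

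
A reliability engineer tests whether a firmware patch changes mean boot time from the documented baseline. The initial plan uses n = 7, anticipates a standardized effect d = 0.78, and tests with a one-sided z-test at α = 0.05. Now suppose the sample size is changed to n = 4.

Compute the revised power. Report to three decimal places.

With n = 4: δ = d·√n = 0.78 × √4 = 1.5600. Critical value z_{0.05} = 1.645.
Revised power = P(Z > 1.645 − δ) = Φ(-0.085) = 0.4662.

Power ≈ 0.466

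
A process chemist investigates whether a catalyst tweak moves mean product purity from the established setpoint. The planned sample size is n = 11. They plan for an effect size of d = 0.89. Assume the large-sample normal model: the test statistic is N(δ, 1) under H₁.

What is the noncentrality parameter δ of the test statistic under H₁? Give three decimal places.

δ ≈ 2.952

The noncentrality parameter scales effect size by the design's sample-size factor: δ = d·√n = 0.89 × √11 = 2.9518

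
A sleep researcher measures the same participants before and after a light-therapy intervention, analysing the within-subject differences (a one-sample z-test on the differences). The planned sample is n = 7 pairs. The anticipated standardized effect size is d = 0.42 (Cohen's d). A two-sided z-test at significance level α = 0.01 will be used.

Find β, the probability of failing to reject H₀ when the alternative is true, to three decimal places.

β ≈ 0.928

Noncentrality parameter: δ = d·√n = 0.42 × √7 = 1.1112
Two-sided α = 0.01 → critical value z_{0.005} = 2.576.
Power = Φ(δ − 2.576) + Φ(−δ − 2.576) = Φ(-1.465) + Φ(-3.687) = 0.0715 + 0.0001 = 0.0716.
Type II error: β = 1 − power = 1 − 0.0716 = 0.9284.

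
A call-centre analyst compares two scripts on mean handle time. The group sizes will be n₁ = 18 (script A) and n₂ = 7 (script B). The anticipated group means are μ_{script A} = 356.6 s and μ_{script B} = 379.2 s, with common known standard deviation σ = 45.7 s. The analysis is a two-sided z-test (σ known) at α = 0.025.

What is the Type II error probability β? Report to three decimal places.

Standardized effect: d = |μ_{script A} − μ_{script B}| / σ = |356.6 − 379.2| / 45.7 = 0.4945
Noncentrality parameter: δ = d / √(1/n₁ + 1/n₂) = 0.4945 / √(1/18 + 1/7) = 1.1102
Two-sided α = 0.025 → critical value z_{0.0125} = 2.241.
Power = Φ(δ − 2.241) + Φ(−δ − 2.241) = Φ(-1.131) + Φ(-3.352) = 0.1290 + 0.0004 = 0.1294.
Type II error: β = 1 − power = 1 − 0.1294 = 0.8706.

β ≈ 0.871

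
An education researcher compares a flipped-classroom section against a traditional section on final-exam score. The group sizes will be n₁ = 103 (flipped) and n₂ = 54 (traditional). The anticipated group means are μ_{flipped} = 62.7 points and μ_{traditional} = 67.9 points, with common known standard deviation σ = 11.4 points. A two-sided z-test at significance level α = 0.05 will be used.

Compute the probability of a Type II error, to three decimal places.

β ≈ 0.225

Standardized effect: d = |μ_{flipped} − μ_{traditional}| / σ = |62.7 − 67.9| / 11.4 = 0.4561
Noncentrality parameter: λ = d / √(1/n₁ + 1/n₂) = 0.4561 / √(1/103 + 1/54) = 2.7150
Critical value for a two-sided test at α = 0.05: z_{α/2} = 1.960.
Power = Φ(λ − 1.960) + Φ(−λ − 1.960) = Φ(0.755) + Φ(-4.675) = 0.7749 + 0.0000 = 0.7749.
Type II error: β = 1 − power = 1 − 0.7749 = 0.2251.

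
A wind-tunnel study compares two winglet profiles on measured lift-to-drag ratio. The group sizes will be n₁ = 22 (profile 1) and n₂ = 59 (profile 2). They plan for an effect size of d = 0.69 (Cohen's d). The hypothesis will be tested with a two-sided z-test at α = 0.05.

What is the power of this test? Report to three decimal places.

Power ≈ 0.789

Noncentrality parameter: δ = d / √(1/n₁ + 1/n₂) = 0.69 / √(1/22 + 1/59) = 2.7621
Critical value for a two-sided test at α = 0.05: z_{α/2} = 1.960.
Power = Φ(δ − 1.960) + Φ(−δ − 1.960) = Φ(0.802) + Φ(-4.722) = 0.7888 + 0.0000 = 0.7888.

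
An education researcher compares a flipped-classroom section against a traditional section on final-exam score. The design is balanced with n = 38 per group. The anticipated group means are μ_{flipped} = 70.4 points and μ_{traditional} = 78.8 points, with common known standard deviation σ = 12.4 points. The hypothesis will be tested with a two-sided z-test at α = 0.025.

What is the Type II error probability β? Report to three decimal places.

Standardized effect: d = |μ_{flipped} − μ_{traditional}| / σ = |70.4 − 78.8| / 12.4 = 0.6774
Noncentrality parameter: δ = d·√(n/2) = 0.6774 × √(38/2) = 2.9528
Critical value for a two-sided test at α = 0.025: z_{α/2} = 2.241.
Power = Φ(δ − 2.241) + Φ(−δ − 2.241) = Φ(0.711) + Φ(-5.194) = 0.7616 + 0.0000 = 0.7616.
Type II error: β = 1 − power = 1 − 0.7616 = 0.2384.

β ≈ 0.238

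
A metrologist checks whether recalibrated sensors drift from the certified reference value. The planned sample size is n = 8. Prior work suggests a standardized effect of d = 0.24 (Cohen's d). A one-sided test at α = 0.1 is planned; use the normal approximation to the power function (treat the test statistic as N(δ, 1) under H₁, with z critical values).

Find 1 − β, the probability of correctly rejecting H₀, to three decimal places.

Noncentrality parameter: δ = d·√n = 0.24 × √8 = 0.6788
One-sided α = 0.1 → critical value z_{0.1} = 1.282.
Power = P(Z > 1.282 − δ) = Φ(-0.603) = 0.2733.

Power ≈ 0.273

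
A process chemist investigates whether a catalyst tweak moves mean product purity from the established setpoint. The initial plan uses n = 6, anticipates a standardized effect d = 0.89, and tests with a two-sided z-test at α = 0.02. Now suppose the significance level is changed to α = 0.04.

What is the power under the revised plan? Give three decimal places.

Power ≈ 0.550

δ = d·√n = 0.89 × √6 = 2.1800 (unchanged). New critical value: z_{0.02} = 2.054.
Revised power = Φ(δ − 2.054) + Φ(−δ − 2.054) = Φ(0.126) + Φ(-4.234) = 0.5503 + 0.0000 = 0.5503.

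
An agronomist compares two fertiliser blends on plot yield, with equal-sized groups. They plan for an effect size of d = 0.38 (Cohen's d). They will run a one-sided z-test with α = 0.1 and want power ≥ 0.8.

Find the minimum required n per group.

n = 63 per group

Set Φ(δ − 1.282) = 0.8; then δ − 1.282 = Φ⁻¹(0.8) = 0.842, giving δ = 2.123.
δ = d·√(n/2) ⇒ n = 2(δ/d)² = 2 × (2.123 / 0.38)² = 62.44.
Rounding up, n = 63 per group.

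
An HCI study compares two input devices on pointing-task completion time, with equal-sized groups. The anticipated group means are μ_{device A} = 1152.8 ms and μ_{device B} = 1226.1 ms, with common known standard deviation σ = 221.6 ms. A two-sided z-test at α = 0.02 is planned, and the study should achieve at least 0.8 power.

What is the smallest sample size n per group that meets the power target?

n = 184 per group

Standardized effect: d = |μ_{device A} − μ_{device B}| / σ = |1152.8 − 1226.1| / 221.6 = 0.3308
Set Φ(δ − 2.326) = 0.8; then δ − 2.326 = Φ⁻¹(0.8) = 0.842, giving δ = 3.168.
(For δ > 0 the lower-tail rejection region contributes negligibly to power, so the one-term inversion is standard.)
δ = d·√(n/2) ⇒ n = 2(δ/d)² = 2 × (3.168 / 0.3308)² = 183.45.
Rounding up, n = 184 per group.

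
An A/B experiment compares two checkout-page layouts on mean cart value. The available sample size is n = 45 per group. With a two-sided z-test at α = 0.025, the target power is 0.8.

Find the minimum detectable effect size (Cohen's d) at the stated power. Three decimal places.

Need Φ(δ − 2.241) = 0.8, so δ = 2.241 + 0.842 = 3.083.
(Lower-tail contribution to power is negligible for δ > 0.)
δ = d·√(n/2) ⇒ d = δ/√(n/2) = 3.083/√(45/2) = 0.6500.

d ≈ 0.650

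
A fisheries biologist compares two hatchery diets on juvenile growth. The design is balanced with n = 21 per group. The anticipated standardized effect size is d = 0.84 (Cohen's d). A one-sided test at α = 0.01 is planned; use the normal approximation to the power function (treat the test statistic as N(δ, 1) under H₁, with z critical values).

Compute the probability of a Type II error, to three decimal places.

β ≈ 0.346

Noncentrality parameter: δ = d·√(n/2) = 0.84 × √(21/2) = 2.7219
Critical value for a one-sided test at α = 0.01: z_α = 2.326.
Power = P(Z > 2.326 − δ) = Φ(0.396) = 0.6538.
Type II error: β = 1 − power = 1 − 0.6538 = 0.3462.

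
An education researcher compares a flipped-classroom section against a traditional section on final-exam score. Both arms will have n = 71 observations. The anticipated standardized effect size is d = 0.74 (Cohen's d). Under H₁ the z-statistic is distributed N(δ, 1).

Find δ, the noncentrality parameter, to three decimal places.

δ ≈ 4.409

δ = d·√(n/2) = 0.74 × √(71/2) = 4.4091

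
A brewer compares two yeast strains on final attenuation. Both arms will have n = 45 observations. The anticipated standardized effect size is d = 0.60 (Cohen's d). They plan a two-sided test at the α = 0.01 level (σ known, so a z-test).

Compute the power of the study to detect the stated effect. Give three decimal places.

Power ≈ 0.607

Noncentrality parameter: δ = d·√(n/2) = 0.60 × √(45/2) = 2.8460
Critical value for a two-sided test at α = 0.01: z_{α/2} = 2.576.
Power = Φ(δ − 2.576) + Φ(−δ − 2.576) = Φ(0.270) + Φ(-5.422) = 0.6065 + 0.0000 = 0.6065.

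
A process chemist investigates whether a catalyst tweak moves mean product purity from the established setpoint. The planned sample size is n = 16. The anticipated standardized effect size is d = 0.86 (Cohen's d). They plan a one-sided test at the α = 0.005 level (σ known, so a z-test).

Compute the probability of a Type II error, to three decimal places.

β ≈ 0.194

Noncentrality parameter: δ = d·√n = 0.86 × √16 = 3.4400
Critical value for a one-sided test at α = 0.005: z_α = 2.576.
Power = P(Z > 2.576 − δ) = Φ(0.864) = 0.8063.
Type II error: β = 1 − power = 1 − 0.8063 = 0.1937.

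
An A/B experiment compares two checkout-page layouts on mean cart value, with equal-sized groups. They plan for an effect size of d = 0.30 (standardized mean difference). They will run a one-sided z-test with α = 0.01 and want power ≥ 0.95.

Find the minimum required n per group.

n = 351 per group

Set Φ(δ − 2.326) = 0.95; then δ − 2.326 = Φ⁻¹(0.95) = 1.645, giving δ = 3.971.
δ = d·√(n/2) ⇒ n = 2(δ/d)² = 2 × (3.971 / 0.30)² = 350.45.
Round up to the next whole unit.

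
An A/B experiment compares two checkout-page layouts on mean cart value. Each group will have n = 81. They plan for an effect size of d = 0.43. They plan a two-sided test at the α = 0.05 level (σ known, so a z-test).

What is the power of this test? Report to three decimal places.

Power ≈ 0.781

Noncentrality parameter: δ = d·√(n/2) = 0.43 × √(81/2) = 2.7365
Two-sided α = 0.05 → critical value z_{0.025} = 1.960.
Power = Φ(δ − 1.960) + Φ(−δ − 1.960) = Φ(0.777) + Φ(-4.696) = 0.7813 + 0.0000 = 0.7813.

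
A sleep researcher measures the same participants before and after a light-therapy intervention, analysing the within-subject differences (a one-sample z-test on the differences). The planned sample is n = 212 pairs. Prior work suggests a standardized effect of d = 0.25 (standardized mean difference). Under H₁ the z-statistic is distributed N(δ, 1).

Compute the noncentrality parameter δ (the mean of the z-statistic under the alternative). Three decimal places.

δ ≈ 3.640

δ = d·√n = 0.25 × √212 = 3.6401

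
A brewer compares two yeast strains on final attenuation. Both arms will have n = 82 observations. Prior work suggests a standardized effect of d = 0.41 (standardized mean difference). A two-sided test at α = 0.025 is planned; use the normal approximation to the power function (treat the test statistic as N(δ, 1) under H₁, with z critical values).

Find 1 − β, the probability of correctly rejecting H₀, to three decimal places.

Noncentrality parameter: δ = d·√(n/2) = 0.41 × √(82/2) = 2.6253
Critical value for a two-sided test at α = 0.025: z_{α/2} = 2.241.
Power = Φ(δ − 2.241) + Φ(−δ − 2.241) = Φ(0.384) + Φ(-4.867) = 0.6495 + 0.0000 = 0.6495.

Power ≈ 0.649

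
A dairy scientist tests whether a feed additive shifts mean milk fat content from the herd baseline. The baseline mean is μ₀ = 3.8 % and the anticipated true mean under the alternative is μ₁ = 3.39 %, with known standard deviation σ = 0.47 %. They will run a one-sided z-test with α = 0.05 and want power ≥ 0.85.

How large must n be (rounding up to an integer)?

Standardized effect: d = |μ₁ − μ₀| / σ = |3.39 − 3.8| / 0.47 = 0.8723
Set Φ(δ − 1.645) = 0.85; then δ − 1.645 = Φ⁻¹(0.85) = 1.036, giving δ = 2.681.
δ = d·√n ⇒ n = (δ/d)² = (2.681 / 0.8723)² = 9.45.
Round up to the next whole unit.

n = 10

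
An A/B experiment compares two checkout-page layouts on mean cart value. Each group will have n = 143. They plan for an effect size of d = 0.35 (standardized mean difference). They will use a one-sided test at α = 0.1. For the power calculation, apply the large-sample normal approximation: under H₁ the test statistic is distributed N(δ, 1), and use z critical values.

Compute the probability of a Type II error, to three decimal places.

β ≈ 0.047

Noncentrality parameter: δ = d·√(n/2) = 0.35 × √(143/2) = 2.9595
One-sided α = 0.1 → critical value z_{0.1} = 1.282.
Power = Φ(δ − 1.282) = Φ(1.678) = 0.9533.
Type II error: β = 1 − power = 1 − 0.9533 = 0.0467.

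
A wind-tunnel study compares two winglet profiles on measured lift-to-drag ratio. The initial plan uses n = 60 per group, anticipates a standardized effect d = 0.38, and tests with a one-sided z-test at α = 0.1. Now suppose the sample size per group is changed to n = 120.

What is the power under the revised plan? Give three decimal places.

Power ≈ 0.952

With n = 120 per group: δ = d·√(n/2) = 0.38 × √(120/2) = 2.9435. Critical value z_{0.1} = 1.282.
Revised power = Φ(δ − 1.282) = Φ(1.662) = 0.9517.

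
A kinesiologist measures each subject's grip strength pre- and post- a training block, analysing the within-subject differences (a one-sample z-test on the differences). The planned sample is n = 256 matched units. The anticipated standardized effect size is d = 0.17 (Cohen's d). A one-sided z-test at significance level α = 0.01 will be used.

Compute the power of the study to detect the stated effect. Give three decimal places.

Noncentrality parameter: δ = d·√n = 0.17 × √256 = 2.7200
Critical value for a one-sided test at α = 0.01: z_α = 2.326.
Power = P(Z > 2.326 − δ) = Φ(0.394) = 0.6531.

Power ≈ 0.653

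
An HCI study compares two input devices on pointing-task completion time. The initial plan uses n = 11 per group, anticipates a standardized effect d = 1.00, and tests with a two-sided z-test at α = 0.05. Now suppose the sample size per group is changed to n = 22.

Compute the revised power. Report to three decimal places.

With n = 22 per group: δ = d·√(n/2) = 1.00 × √(22/2) = 3.3166. Critical value z_{0.025} = 1.960.
Revised power = Φ(δ − 1.960) + Φ(−δ − 1.960) = Φ(1.357) + Φ(-5.277) = 0.9126 + 0.0000 = 0.9126.

Power ≈ 0.913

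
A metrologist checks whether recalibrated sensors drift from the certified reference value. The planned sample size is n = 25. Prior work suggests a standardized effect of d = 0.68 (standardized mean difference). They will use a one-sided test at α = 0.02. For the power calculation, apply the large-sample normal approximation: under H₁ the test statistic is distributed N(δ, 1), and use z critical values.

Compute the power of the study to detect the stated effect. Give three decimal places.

Noncentrality parameter: δ = d·√n = 0.68 × √25 = 3.4000
One-sided α = 0.02 → critical value z_{0.02} = 2.054.
Power = P(Z > 2.054 − δ) = Φ(1.346) = 0.9109.

Power ≈ 0.911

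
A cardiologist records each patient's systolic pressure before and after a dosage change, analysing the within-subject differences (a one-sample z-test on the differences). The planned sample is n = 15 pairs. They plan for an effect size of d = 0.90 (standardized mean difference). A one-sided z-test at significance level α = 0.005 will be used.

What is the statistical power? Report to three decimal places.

Noncentrality parameter: δ = d·√n = 0.90 × √15 = 3.4857
Critical value for a one-sided test at α = 0.005: z_α = 2.576.
Power = P(Z > 2.576 − δ) = Φ(0.910) = 0.8186.

Power ≈ 0.819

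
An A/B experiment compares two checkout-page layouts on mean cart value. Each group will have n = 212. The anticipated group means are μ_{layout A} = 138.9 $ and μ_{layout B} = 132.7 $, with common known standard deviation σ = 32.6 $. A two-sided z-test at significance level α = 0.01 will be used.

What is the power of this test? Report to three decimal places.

Power ≈ 0.268

Standardized effect: d = |μ_{layout A} − μ_{layout B}| / σ = |138.9 − 132.7| / 32.6 = 0.1902
Noncentrality parameter: δ = d·√(n/2) = 0.1902 × √(212/2) = 1.9581
Two-sided α = 0.01 → critical value z_{0.005} = 2.576.
Power = Φ(δ − 2.576) + Φ(−δ − 2.576) = Φ(-0.618) + Φ(-4.534) = 0.2684 + 0.0000 = 0.2684.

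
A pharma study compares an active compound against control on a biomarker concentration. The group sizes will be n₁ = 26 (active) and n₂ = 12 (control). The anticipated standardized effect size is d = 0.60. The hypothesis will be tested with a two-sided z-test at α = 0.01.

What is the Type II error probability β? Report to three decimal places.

β ≈ 0.804

Noncentrality parameter: δ = d / √(1/n₁ + 1/n₂) = 0.60 / √(1/26 + 1/12) = 1.7192
Two-sided α = 0.01 → critical value z_{0.005} = 2.576.
Power = Φ(δ − 2.576) + Φ(−δ − 2.576) = Φ(-0.857) + Φ(-4.295) = 0.1958 + 0.0000 = 0.1958.
Type II error: β = 1 − power = 1 − 0.1958 = 0.8042.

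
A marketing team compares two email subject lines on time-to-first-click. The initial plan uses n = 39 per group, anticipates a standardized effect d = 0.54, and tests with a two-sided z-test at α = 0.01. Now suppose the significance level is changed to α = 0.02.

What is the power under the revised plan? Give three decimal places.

Power ≈ 0.523

δ = d·√(n/2) = 0.54 × √(39/2) = 2.3846 (unchanged). New critical value: z_{0.01} = 2.326.
Revised power = Φ(δ − 2.326) + Φ(−δ − 2.326) = Φ(0.058) + Φ(-4.711) = 0.5232 + 0.0000 = 0.5232.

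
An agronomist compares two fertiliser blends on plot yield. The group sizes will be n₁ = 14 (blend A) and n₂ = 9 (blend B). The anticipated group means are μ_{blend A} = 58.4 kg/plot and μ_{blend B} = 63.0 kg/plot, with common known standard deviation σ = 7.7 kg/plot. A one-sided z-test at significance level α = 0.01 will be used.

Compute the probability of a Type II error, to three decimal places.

β ≈ 0.823

Standardized effect: d = |μ_{blend A} − μ_{blend B}| / σ = |58.4 − 63.0| / 7.7 = 0.5974
Noncentrality parameter: δ = d / √(1/n₁ + 1/n₂) = 0.5974 / √(1/14 + 1/9) = 1.3983
Critical value for a one-sided test at α = 0.01: z_α = 2.326.
Power = P(Z > 2.326 − δ) = Φ(-0.928) = 0.1767.
Type II error: β = 1 − power = 1 − 0.1767 = 0.8233.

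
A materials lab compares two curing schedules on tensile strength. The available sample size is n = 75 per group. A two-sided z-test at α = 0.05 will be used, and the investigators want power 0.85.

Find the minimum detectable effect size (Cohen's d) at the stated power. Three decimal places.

d ≈ 0.489

Need Φ(δ − 1.960) = 0.85, so δ = 1.960 + 1.036 = 2.996.
(Lower-tail contribution to power is negligible for δ > 0.)
δ = d·√(n/2) ⇒ d = δ/√(n/2) = 2.996/√(75/2) = 0.4893.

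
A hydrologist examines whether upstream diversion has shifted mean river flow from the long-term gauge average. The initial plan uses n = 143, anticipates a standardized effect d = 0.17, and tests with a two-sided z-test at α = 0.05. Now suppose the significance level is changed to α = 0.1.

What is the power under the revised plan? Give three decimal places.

δ = d·√n = 0.17 × √143 = 2.0329 (unchanged). New critical value: z_{0.05} = 1.645.
Revised power = Φ(δ − 1.645) + Φ(−δ − 1.645) = Φ(0.388) + Φ(-3.678) = 0.6510 + 0.0001 = 0.6511.

Power ≈ 0.651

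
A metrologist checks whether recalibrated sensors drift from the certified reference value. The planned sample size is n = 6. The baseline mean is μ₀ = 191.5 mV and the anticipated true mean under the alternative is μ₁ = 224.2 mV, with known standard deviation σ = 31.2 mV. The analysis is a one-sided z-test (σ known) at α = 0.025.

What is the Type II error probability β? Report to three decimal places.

Standardized effect: d = |μ₁ − μ₀| / σ = |224.2 − 191.5| / 31.2 = 1.0481
Noncentrality parameter: δ = d·√n = 1.0481 × √6 = 2.5673
Critical value for a one-sided test at α = 0.025: z_α = 1.960.
Power = Φ(δ − 1.960) = Φ(0.607) = 0.7282.
Type II error: β = 1 − power = 1 − 0.7282 = 0.2718.

β ≈ 0.272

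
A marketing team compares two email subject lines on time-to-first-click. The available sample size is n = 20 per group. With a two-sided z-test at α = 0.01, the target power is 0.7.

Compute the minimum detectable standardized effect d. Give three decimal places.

Required noncentrality: δ = z_{0.005} + z_{0.30} = 2.576 + 0.524 = 3.100.
(The second rejection-region term Φ(−δ − z_{α/2}) is negligible and dropped.)
δ = d·√(n/2) ⇒ d = δ/√(n/2) = 3.100/√(20/2) = 0.9804.

d ≈ 0.980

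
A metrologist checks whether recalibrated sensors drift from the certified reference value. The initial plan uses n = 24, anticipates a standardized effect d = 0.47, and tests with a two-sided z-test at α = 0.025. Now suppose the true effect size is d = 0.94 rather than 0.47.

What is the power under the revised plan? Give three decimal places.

Power ≈ 0.991

With d = 0.94: δ = d·√n = 0.94 × √24 = 4.6050. Critical value z_{0.0125} = 2.241.
Revised power = Φ(δ − 2.241) + Φ(−δ − 2.241) = Φ(2.364) + Φ(-6.846) = 0.9910 + 0.0000 = 0.9910.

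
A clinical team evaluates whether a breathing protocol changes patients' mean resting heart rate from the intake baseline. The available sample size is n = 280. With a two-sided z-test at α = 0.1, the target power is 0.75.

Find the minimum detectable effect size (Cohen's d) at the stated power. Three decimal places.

d ≈ 0.139

Need Φ(δ − 1.645) = 0.75, so δ = 1.645 + 0.674 = 2.319.
(The second rejection-region term Φ(−δ − z_{α/2}) is negligible and dropped.)
δ = d·√n ⇒ d = δ/√n = 2.319/√280 = 0.1386.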